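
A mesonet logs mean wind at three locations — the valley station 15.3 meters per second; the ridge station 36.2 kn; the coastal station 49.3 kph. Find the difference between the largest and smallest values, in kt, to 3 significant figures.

the valley station: 15.3 m/s = 29.7408 kt.
the coastal station: 49.3 km/h = 26.6199 kt.
Spread: 36.2000 − 26.6199 = 9.58 kt.

9.58 kt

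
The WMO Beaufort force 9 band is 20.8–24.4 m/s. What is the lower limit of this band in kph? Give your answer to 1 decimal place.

74.9 km/h

20.8–24.4 m/s × 3.6 = 74.9–87.8 km/h.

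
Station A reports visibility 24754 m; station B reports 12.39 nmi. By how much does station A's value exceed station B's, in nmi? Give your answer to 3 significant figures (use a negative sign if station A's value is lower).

0.976 nmi

station A: 24754 m = 13.36609 nmi.
Difference: 13.36609 − 12.39000 = 0.976 nmi.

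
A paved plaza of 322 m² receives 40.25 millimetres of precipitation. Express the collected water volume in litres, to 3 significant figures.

1 mm over 1 m² is 1 L, so volume = 40.25 × 322 = 12960.5 L ≈ 13000 L.

13000 litres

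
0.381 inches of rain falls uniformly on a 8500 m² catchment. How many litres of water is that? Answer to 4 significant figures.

82260 litres

Depth: 0.381 in × 25.4 = 9.6774 mm.
1 mm over 1 m² is 1 L, so volume = 9.6774 × 8500 = 82257.9 L ≈ 82260 L.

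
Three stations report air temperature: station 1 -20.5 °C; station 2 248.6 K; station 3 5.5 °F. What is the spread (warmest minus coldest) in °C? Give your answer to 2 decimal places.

9.83 °C

station 2: 248.6 K = -24.550 °C.
station 3: 5.5 °F = -14.722 °C.
Spread: (-14.722) − (-24.550) = 9.828 °C.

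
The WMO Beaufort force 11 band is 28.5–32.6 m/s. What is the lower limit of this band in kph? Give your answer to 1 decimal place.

102.6 km/h

28.5–32.6 m/s × 3.6 = 102.6–117.4 km/h.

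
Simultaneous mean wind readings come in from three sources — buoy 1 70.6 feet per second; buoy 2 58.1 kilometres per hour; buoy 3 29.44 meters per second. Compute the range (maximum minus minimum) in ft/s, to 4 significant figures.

43.64 ft/s

buoy 2: 58.1 km/h = 52.9491 ft/s.
buoy 3: 29.44 m/s = 96.5879 ft/s.
Spread: 96.5879 − 52.9491 = 43.64 ft/s.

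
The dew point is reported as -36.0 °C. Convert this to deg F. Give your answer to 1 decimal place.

°F = °C × 9/5 + 32 = -36.0 × 1.8 + 32 = -32.8 °F.

-32.8 °F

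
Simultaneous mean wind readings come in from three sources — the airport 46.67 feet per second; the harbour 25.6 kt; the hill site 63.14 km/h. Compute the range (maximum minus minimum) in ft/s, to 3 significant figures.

14.3 ft/s

the harbour: 25.6 kt = 43.208 ft/s.
the hill site: 63.14 km/h = 57.542 ft/s.
Spread: 57.542 − 43.208 = 14.3 ft/s.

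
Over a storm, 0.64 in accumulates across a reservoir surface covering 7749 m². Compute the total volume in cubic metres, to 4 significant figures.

Depth: 0.64 in × 25.4 = 16.256 mm.
1 mm over 1 m² is 1 L, so volume = 16.256 × 7749 = 125967.74 L = 126.0 m³.

126.0 cubic metres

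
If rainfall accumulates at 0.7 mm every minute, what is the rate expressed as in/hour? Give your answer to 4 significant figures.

1.654 in/hour

0.7 mm/minute × 0.0393701 in/mm × 60 minute/hour = 1.654 in/hour.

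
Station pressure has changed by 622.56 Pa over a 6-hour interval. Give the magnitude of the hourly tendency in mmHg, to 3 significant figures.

622.56 Pa / 6 h × 0.00750062 mmHg/Pa = 0.778 mmHg/h.

0.778 mmHg per hour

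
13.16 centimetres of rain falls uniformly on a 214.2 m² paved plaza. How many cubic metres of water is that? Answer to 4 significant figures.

Depth: 13.16 cm × 10 = 131.6 mm.
1 mm over 1 m² is 1 L, so volume = 131.6 × 214.2 = 28188.72 L = 28.19 m³.

28.19 cubic metres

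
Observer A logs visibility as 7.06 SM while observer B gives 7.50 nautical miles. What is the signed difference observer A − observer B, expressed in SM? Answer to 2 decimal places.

-1.57 SM

observer B: 7.50 nmi = 8.6308 SM.
Difference: 7.0600 − 8.6308 = -1.57 SM.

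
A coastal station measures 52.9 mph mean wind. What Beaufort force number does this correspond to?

52.9 mph = 23.6 m/s, which is Beaufort 9 (strong gale, 20.8–24.4 m/s).

Beaufort force 9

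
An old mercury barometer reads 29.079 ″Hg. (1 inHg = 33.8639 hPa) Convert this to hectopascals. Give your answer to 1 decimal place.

984.7 hPa

1 inHg = 33.8639 hPa, so 29.079 × 33.8639 = 984.7 hPa.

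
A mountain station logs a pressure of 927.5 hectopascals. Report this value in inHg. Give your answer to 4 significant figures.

1 hPa = 0.02953 inHg, so 927.5 × 0.02953 = 27.39 inHg.

27.39 inHg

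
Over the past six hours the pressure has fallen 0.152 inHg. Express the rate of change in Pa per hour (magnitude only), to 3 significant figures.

0.152 inHg / 6 h × 3386.39 Pa/inHg = 85.8 Pa/h.

85.8 Pa per hour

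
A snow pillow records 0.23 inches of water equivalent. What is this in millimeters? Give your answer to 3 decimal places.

1 in = 25.4 mm, so 0.23 × 25.4 = 5.842 mm.

5.842 mm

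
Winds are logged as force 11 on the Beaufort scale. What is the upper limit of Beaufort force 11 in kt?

63 kt

Beaufort 11 (violent storm) spans 56–63 knots.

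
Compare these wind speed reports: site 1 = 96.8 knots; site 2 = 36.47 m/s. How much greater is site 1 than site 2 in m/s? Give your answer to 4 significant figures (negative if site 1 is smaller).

13.33 m/s

site 1: 96.8 kt = 49.7982 m/s.
Difference: 49.7982 − 36.4700 = 13.33 m/s.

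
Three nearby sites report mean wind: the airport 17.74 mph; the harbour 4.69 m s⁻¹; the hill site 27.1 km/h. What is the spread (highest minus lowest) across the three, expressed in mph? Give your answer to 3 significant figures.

7.25 mph

the harbour: 4.69 m/s = 10.4912 mph.
the hill site: 27.1 km/h = 16.8392 mph.
Spread: 17.7400 − 10.4912 = 7.25 mph.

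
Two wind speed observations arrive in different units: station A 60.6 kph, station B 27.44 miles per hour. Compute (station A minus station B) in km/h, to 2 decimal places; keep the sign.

station B: 27.44 mph = 44.1604 km/h.
Difference: 60.6000 − 44.1604 = 16.44 km/h.

16.44 km/h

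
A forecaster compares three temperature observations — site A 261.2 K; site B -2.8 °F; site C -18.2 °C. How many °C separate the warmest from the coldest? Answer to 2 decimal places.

7.38 °C

site A: 261.2 K = -11.950 °C.
site B: -2.8 °F = -19.333 °C.
Spread: (-11.950) − (-19.333) = 7.383 °C.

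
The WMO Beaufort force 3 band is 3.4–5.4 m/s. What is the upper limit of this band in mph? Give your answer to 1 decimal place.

12.1 mph

3.4–5.4 m/s × 2.237 = 7.6–12.1 mph.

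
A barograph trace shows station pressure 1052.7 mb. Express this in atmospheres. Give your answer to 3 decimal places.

1.039 atm

1 mb = 0.000986923 atm, so 1052.7 × 0.000986923 = 1.039 atm.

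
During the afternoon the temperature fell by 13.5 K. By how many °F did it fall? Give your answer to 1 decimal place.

Converting a difference, only the 9/5 scale factor applies: Δ°F = 13.5 × 1.8 = 24.3 °F.

24.3 °F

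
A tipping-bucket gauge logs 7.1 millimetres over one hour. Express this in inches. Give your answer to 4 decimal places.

1 mm = 0.0393701 in, so 7.1 × 0.0393701 = 0.2795 in.

0.2795 in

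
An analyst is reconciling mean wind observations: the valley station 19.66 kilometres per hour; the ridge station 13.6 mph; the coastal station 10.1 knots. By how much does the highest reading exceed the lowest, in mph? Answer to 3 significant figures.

1.98 mph

the valley station: 19.66 km/h = 12.2162 mph.
the coastal station: 10.1 kt = 11.6229 mph.
Spread: 13.6000 − 11.6229 = 1.98 mph.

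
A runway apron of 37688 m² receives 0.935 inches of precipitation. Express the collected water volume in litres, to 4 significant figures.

Depth: 0.935 in × 25.4 = 23.749 mm.
1 mm over 1 m² is 1 L, so volume = 23.749 × 37688 = 895052.31 L ≈ 895100 L.

895100 litres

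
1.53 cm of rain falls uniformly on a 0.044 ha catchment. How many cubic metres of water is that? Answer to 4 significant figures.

6.732 cubic metres

Depth: 1.53 cm × 10 = 15.3 mm.
Area: 0.044 ha = 440 m².
1 mm over 1 m² is 1 L, so volume = 15.3 × 440 = 6732 L = 6.732 m³.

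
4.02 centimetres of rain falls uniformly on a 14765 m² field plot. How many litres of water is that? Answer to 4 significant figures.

Depth: 4.02 cm × 10 = 40.2 mm.
1 mm over 1 m² is 1 L, so volume = 40.2 × 14765 = 593553 L ≈ 593600 L.

593600 litres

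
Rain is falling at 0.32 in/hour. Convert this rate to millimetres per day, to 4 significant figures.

195.1 mm/day

0.32 in/hour × 25.4 mm/in × 24 hour/day = 195.1 mm/day.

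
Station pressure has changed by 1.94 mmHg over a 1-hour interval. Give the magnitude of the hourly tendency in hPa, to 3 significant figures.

1.94 mmHg / 1 h × 1.33322 hPa/mmHg = 2.59 hPa/h.

2.59 hPa per hour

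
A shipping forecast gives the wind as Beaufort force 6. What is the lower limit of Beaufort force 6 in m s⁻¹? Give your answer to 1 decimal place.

10.8 m/s

Beaufort 6 (strong breeze) spans 10.8–13.8 m/s.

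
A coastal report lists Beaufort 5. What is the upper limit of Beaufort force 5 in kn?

Beaufort 5 (fresh breeze) spans 17–21 knots.

21 kt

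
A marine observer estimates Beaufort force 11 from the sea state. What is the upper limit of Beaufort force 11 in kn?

63 kt

Beaufort 11 (violent storm) spans 56–63 knots.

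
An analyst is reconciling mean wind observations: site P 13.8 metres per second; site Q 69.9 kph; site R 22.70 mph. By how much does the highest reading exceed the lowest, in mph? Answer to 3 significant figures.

site P: 13.8 m/s = 30.870 mph.
site Q: 69.9 km/h = 43.434 mph.
Spread: 43.434 − 22.700 = 20.7 mph.

20.7 mph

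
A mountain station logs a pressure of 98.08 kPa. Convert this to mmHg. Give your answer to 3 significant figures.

736 mmHg

1 kPa = 7.50062 mmHg, so 98.08 × 7.50062 = 736 mmHg.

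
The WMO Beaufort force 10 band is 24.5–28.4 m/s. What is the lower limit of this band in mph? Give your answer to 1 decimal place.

54.8 mph

24.5–28.4 m/s × 2.237 = 54.8–63.5 mph.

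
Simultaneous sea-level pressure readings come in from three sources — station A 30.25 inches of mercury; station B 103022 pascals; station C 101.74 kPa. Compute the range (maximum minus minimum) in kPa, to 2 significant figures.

1.3 kPa

station A: 30.25 inHg = 102.438 kPa.
station B: 103022 Pa = 103.022 kPa.
Spread: 103.022 − 101.740 = 1.3 kPa.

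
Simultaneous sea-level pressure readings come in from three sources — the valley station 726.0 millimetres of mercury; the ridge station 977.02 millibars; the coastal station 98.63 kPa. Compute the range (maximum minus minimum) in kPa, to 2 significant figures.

1.8 kPa

the valley station: 726.0 mmHg = 96.792 kPa.
the ridge station: 977.02 mb = 97.702 kPa.
Spread: 98.630 − 96.792 = 1.8 kPa.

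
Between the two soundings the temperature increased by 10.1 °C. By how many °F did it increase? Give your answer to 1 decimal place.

18.2 °F

Converting a difference, only the 9/5 scale factor applies: Δ°F = 10.1 × 1.8 = 18.2 °F.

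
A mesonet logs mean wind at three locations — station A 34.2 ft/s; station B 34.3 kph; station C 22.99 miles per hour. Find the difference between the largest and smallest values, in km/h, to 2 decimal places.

3.23 km/h

station A: 34.2 ft/s = 37.5270 km/h.
station C: 22.99 mph = 36.9988 km/h.
Spread: 37.5270 − 34.3000 = 3.23 km/h.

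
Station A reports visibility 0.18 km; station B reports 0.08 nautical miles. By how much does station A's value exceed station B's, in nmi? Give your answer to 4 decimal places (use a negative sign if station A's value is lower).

0.0172 nmi

station A: 0.18 km = 0.097192 nmi.
Difference: 0.097192 − 0.080000 = 0.0172 nmi.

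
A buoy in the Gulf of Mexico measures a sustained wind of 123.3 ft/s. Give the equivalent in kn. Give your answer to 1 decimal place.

1 ft/s = 0.592484 kt, so 123.3 × 0.592484 = 73.1 kt.

73.1 kt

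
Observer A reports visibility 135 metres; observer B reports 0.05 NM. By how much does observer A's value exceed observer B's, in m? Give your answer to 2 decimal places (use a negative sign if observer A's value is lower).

observer B: 0.05 nmi = 92.6000 m.
Difference: 135.0000 − 92.6000 = 42.40 m.

42.40 m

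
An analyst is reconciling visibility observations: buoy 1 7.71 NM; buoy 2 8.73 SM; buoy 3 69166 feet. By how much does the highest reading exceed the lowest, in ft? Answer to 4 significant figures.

buoy 1: 7.71 nmi = 46846.85 ft.
buoy 2: 8.73 SM = 46094.40 ft.
Spread: 69166.00 − 46094.40 = 23070 ft.

23070 ft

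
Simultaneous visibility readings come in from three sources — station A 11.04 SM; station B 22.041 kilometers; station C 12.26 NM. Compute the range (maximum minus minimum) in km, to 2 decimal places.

station A: 11.04 SM = 17.7672 km.
station C: 12.26 nmi = 22.7055 km.
Spread: 22.7055 − 17.7672 = 4.94 km.

4.94 km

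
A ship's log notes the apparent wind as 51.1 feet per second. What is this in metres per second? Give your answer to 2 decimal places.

1 ft/s = 0.3048 m/s, so 51.1 × 0.3048 = 15.58 m/s.

15.58 m/s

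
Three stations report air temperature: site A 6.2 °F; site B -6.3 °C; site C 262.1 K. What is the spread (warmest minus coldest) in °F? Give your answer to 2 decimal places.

14.46 °F

site A: 6.2 °F = -14.333 °C.
site C: 262.1 K = -11.050 °C.
Spread: (-6.300) − (-14.333) = 8.033 °C = 14.46 °F.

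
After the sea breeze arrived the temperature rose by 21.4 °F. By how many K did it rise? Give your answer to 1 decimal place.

Converting a difference, only the 9/5 scale factor applies: ΔK = 21.4 × 0.5556 = 11.9 K.

11.9 K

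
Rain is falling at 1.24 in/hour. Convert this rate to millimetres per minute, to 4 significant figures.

1.24 in/hour × 25.4 mm/in × 0.0166667 hour/minute = 0.5249 mm/minute.

0.5249 mm/minute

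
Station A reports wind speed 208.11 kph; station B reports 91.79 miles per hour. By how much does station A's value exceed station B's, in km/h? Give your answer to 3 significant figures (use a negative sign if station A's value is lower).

station B: 91.79 mph = 147.722 km/h.
Difference: 208.110 − 147.722 = 60.4 km/h.

60.4 km/h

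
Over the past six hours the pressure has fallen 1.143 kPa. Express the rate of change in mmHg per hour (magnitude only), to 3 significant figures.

1.143 kPa / 6 h × 7.50062 mmHg/kPa = 1.43 mmHg/h.

1.43 mmHg per hour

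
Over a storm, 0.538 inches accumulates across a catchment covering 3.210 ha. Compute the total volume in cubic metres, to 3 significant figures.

Depth: 0.538 in × 25.4 = 13.6652 mm.
Area: 3.210 ha = 32100 m².
1 mm over 1 m² is 1 L, so volume = 13.6652 × 32100 = 438652.92 L = 439 m³.

439 cubic metres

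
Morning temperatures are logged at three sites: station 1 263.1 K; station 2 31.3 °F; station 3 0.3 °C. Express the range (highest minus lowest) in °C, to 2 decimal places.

station 1: 263.1 K = -10.050 °C.
station 2: 31.3 °F = -0.389 °C.
Spread: 0.300 − (-10.050) = 10.350 °C.

10.35 °C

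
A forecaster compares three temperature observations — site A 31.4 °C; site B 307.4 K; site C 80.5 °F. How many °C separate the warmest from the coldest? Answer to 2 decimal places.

site B: 307.4 K = 34.250 °C.
site C: 80.5 °F = 26.944 °C.
Spread: 34.250 − 26.944 = 7.306 °C.

7.31 °C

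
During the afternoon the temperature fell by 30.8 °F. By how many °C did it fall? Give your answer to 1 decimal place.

For a temperature change the 32° offset cancels: Δ°C = 30.8 × 0.5556 = 17.1 °C.

17.1 °C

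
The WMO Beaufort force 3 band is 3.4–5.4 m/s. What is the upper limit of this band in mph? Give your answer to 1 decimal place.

3.4–5.4 m/s × 2.237 = 7.6–12.1 mph.

12.1 mph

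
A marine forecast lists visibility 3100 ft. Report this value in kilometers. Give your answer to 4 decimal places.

1 ft = 0.0003048 km, so 3100 × 0.0003048 = 0.9449 km.

0.9449 km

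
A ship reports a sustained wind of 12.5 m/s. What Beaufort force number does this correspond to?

12.5 m/s lies in the Beaufort 6 band (strong breeze, 10.8–13.8 m/s).

Beaufort force 6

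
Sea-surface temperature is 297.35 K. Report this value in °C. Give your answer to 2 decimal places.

°C = 297.35 − 273.15 = 24.20 °C.

24.20 °C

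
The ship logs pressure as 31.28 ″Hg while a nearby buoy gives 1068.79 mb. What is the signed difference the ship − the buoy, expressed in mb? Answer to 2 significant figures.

-9.5 mb

the ship: 31.28 inHg = 1059.262 mb.
Difference: 1059.262 − 1068.790 = -9.5 mb.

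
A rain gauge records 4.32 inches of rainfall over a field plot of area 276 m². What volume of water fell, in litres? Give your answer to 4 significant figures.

Depth: 4.32 in × 25.4 = 109.728 mm.
1 mm over 1 m² is 1 L, so volume = 109.728 × 276 = 30284.928 L ≈ 30280 L.

30280 litres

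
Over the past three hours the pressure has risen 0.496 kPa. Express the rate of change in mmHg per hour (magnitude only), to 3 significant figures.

0.496 kPa / 3 h × 7.50062 mmHg/kPa = 1.24 mmHg/h.

1.24 mmHg per hour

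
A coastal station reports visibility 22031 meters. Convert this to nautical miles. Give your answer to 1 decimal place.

1 m = 0.000539957 nmi, so 22031 × 0.000539957 = 11.9 nmi.

11.9 nmi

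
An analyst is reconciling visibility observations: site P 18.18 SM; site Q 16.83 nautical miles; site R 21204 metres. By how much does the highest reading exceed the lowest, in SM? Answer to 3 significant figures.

site Q: 16.83 nmi = 19.3676 SM.
site R: 21204 m = 13.1756 SM.
Spread: 19.3676 − 13.1756 = 6.19 SM.

6.19 SM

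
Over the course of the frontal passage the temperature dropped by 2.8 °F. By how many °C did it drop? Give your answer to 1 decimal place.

1.6 °C

Converting a difference, only the 9/5 scale factor applies: Δ°C = 2.8 × 0.5556 = 1.6 °C.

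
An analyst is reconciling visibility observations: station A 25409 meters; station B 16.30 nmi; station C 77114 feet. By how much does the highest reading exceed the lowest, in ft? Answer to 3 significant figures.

station A: 25409 m = 83362.86 ft.
station B: 16.30 nmi = 99040.68 ft.
Spread: 99040.68 − 77114.00 = 21900 ft.

21900 ft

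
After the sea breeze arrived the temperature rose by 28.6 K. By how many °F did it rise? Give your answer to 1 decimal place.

For a temperature change the 32° offset cancels: Δ°F = 28.6 × 1.8 = 51.5 °F.

51.5 °F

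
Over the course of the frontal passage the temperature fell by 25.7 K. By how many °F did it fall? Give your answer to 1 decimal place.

46.3 °F

For a temperature change the 32° offset cancels: Δ°F = 25.7 × 1.8 = 46.3 °F.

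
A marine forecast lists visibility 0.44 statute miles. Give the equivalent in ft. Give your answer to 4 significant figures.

1 SM = 5280 ft, so 0.44 × 5280 = 2323 ft.

2323 ft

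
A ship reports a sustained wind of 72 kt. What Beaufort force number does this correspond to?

Beaufort force 12

72 kt lies in the Beaufort 12 band (hurricane force, ≥64 kt).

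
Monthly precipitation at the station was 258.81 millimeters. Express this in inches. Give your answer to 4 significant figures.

1 mm = 0.0393701 in, so 258.81 × 0.0393701 = 10.19 in.

10.19 in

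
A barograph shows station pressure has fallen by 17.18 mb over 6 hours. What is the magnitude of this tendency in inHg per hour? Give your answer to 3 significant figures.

0.0846 inHg per hour

17.18 mb / 6 h × 0.02953 inHg/mb = 0.0846 inHg/h.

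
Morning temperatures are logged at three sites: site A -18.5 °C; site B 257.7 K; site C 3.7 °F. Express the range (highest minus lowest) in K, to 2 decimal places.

site B: 257.7 K = -15.450 °C.
site C: 3.7 °F = -15.722 °C.
Spread: (-15.450) − (-18.500) = 3.050 °C.

3.05 K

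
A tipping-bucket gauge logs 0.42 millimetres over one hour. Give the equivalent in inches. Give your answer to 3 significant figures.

0.0165 in

1 mm = 0.0393701 in, so 0.42 × 0.0393701 = 0.0165 in.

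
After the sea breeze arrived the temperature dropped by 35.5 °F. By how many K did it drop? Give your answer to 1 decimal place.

Converting a difference, only the 9/5 scale factor applies: ΔK = 35.5 × 0.5556 = 19.7 K.

19.7 K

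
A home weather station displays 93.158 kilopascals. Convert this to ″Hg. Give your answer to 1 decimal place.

27.5 inHg

1 kPa = 0.2953 inHg, so 93.158 × 0.2953 = 27.5 inHg.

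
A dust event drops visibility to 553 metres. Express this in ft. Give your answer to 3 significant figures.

1 m = 3.28084 ft, so 553 × 3.28084 = 1810 ft.

1810 ft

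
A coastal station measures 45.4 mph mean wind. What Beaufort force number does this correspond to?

Beaufort force 8

45.4 mph = 20.3 m/s, which is Beaufort 8 (gale, 17.2–20.7 m/s).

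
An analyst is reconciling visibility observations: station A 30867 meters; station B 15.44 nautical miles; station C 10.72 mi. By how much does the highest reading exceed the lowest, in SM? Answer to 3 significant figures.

station A: 30867 m = 19.1799 SM.
station B: 15.44 nmi = 17.7680 SM.
Spread: 19.1799 − 10.7200 = 8.46 SM.

8.46 SM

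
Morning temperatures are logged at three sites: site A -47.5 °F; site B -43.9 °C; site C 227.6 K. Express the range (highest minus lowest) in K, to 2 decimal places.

site A: -47.5 °F = -44.167 °C.
site C: 227.6 K = -45.550 °C.
Spread: (-43.900) − (-45.550) = 1.650 °C.

1.65 K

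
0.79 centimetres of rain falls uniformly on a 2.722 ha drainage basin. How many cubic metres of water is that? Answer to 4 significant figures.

Depth: 0.79 cm × 10 = 7.9 mm.
Area: 2.722 ha = 27220 m².
1 mm over 1 m² is 1 L, so volume = 7.9 × 27220 = 215038 L = 215.0 m³.

215.0 cubic metres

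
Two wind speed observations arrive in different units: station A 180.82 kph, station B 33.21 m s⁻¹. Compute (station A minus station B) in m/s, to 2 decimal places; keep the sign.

station A: 180.82 km/h = 50.2278 m/s.
Difference: 50.2278 − 33.2100 = 17.02 m/s.

17.02 m/s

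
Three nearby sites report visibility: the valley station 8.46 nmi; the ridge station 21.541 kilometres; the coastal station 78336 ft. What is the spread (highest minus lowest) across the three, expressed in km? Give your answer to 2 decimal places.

8.21 km

the valley station: 8.46 nmi = 15.6679 km.
the coastal station: 78336 ft = 23.8768 km.
Spread: 23.8768 − 15.6679 = 8.21 km.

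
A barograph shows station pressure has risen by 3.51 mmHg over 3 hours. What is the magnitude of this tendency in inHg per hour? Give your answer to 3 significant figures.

3.51 mmHg / 3 h × 0.0393701 inHg/mmHg = 0.0461 inHg/h.

0.0461 inHg per hour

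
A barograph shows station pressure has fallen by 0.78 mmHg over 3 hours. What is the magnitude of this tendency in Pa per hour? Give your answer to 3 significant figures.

34.7 Pa per hour

0.78 mmHg / 3 h × 133.322 Pa/mmHg = 34.7 Pa/h.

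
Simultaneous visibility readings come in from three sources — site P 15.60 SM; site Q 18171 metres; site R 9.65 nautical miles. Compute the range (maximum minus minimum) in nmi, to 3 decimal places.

site P: 15.60 SM = 13.55603 nmi.
site Q: 18171 m = 9.81156 nmi.
Spread: 13.55603 − 9.65000 = 3.906 nmi.

3.906 nmi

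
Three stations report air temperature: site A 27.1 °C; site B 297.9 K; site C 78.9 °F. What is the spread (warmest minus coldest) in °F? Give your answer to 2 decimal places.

site B: 297.9 K = 24.750 °C.
site C: 78.9 °F = 26.056 °C.
Spread: 27.100 − 24.750 = 2.350 °C = 4.23 °F.

4.23 °F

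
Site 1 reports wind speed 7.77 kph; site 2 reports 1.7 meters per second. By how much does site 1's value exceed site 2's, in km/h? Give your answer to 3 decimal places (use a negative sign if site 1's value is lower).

site 2: 1.7 m/s = 6.12000 km/h.
Difference: 7.77000 − 6.12000 = 1.650 km/h.

1.650 km/h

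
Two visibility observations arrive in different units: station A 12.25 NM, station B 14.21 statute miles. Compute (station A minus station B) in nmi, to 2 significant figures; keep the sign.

station B: 14.21 SM = 12.34815 nmi.
Difference: 12.25000 − 12.34815 = -0.098 nmi.

-0.098 nmi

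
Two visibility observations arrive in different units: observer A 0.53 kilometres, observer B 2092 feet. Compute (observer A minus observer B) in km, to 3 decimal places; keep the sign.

-0.108 km

observer B: 2092 ft = 0.63764 km.
Difference: 0.53000 − 0.63764 = -0.108 km.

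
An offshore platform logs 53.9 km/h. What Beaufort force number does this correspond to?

Beaufort force 7

53.9 km/h = 15.0 m/s, which is Beaufort 7 (near gale, 13.9–17.1 m/s).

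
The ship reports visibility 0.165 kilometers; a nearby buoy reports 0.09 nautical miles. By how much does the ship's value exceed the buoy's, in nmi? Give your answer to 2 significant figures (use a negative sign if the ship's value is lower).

-0.00091 nmi

the ship: 0.165 km = 0.0890929 nmi.
Difference: 0.0890929 − 0.0900000 = -0.00091 nmi.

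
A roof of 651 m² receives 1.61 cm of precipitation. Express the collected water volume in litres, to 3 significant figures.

Depth: 1.61 cm × 10 = 16.1 mm.
1 mm over 1 m² is 1 L, so volume = 16.1 × 651 = 10481.1 L ≈ 10500 L.

10500 litres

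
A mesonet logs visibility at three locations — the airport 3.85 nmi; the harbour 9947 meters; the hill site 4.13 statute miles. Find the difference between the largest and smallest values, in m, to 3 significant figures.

the airport: 3.85 nmi = 7130.20 m.
the hill site: 4.13 SM = 6646.59 m.
Spread: 9947.00 − 6646.59 = 3300 m.

3300 m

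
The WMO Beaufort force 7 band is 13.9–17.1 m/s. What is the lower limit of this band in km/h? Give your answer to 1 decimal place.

50.0 km/h

13.9–17.1 m/s × 3.6 = 50.0–61.6 km/h.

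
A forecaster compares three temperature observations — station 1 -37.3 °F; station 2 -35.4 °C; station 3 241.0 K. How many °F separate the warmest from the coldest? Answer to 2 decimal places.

station 1: -37.3 °F = -38.500 °C.
station 3: 241.0 K = -32.150 °C.
Spread: (-32.150) − (-38.500) = 6.350 °C = 11.43 °F.

11.43 °F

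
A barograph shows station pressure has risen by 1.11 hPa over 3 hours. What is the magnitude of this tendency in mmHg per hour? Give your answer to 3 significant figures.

1.11 hPa / 3 h × 0.750062 mmHg/hPa = 0.278 mmHg/h.

0.278 mmHg per hour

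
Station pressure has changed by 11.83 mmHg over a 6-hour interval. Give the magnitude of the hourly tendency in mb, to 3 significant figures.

11.83 mmHg / 6 h × 1.33322 mb/mmHg = 2.63 mb/h.

2.63 mb per hour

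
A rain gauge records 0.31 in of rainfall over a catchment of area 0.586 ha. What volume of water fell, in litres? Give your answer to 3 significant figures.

46100 litres

Depth: 0.31 in × 25.4 = 7.874 mm.
Area: 0.586 ha = 5860 m².
1 mm over 1 m² is 1 L, so volume = 7.874 × 5860 = 46141.64 L ≈ 46100 L.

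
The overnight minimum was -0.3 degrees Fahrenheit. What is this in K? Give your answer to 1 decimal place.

255.2 K

First to °C: -17.94 °C.
Then to K: 255.2 K.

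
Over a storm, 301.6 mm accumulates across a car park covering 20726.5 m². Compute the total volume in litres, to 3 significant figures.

6250000 litres

1 mm over 1 m² is 1 L, so volume = 301.6 × 20726.5 = 6251112.4 L ≈ 6250000 L.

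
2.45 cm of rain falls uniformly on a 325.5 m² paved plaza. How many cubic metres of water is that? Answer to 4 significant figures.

7.975 cubic metres

Depth: 2.45 cm × 10 = 24.5 mm.
1 mm over 1 m² is 1 L, so volume = 24.5 × 325.5 = 7974.75 L = 7.975 m³.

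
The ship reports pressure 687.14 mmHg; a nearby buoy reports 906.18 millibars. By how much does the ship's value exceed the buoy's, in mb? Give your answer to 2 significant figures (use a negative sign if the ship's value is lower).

9.9 mb

the ship: 687.14 mmHg = 916.111 mb.
Difference: 916.111 − 906.180 = 9.9 mb.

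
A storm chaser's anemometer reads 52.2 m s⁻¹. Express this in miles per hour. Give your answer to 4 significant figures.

1 m/s = 2.23694 mph, so 52.2 × 2.23694 = 116.8 mph.

116.8 mph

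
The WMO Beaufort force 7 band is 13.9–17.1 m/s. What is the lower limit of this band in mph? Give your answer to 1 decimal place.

13.9–17.1 m/s × 2.237 = 31.1–38.3 mph.

31.1 mph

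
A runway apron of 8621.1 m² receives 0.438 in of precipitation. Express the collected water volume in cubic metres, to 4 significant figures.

Depth: 0.438 in × 25.4 = 11.1252 mm.
1 mm over 1 m² is 1 L, so volume = 11.1252 × 8621.1 = 95911.462 L = 95.91 m³.

95.91 cubic metres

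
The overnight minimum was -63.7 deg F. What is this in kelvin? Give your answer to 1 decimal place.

First to °C: -53.17 °C.
Then to K: 220.0 K.

220.0 K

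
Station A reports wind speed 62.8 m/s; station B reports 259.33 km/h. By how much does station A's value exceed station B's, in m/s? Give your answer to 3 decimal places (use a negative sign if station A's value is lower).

station B: 259.33 km/h = 72.03611 m/s.
Difference: 62.80000 − 72.03611 = -9.236 m/s.

-9.236 m/s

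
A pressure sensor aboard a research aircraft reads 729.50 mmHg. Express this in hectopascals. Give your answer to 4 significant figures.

972.6 hPa

1 mmHg = 1.33322 hPa, so 729.50 × 1.33322 = 972.6 hPa.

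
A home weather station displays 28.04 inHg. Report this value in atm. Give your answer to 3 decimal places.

1 inHg = 0.0334211 atm, so 28.04 × 0.0334211 = 0.937 atm.

0.937 atm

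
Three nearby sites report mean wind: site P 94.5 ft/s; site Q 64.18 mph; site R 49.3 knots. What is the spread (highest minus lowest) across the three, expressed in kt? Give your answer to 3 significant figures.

6.69 kt

site P: 94.5 ft/s = 55.9897 kt.
site Q: 64.18 mph = 55.7709 kt.
Spread: 55.9897 − 49.3000 = 6.69 kt.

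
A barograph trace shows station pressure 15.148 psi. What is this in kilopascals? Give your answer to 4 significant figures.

1 psi = 6.89476 kPa, so 15.148 × 6.89476 = 104.4 kPa.

104.4 kPa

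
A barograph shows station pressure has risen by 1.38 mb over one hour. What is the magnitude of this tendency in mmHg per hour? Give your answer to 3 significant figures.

1.38 mb / 1 h × 0.750062 mmHg/mb = 1.04 mmHg/h.

1.04 mmHg per hour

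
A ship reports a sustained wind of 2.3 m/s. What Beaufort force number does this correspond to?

Beaufort force 2

2.3 m/s lies in the Beaufort 2 band (light breeze, 1.6–3.3 m/s).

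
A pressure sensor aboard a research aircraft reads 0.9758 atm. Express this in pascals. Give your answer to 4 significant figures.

1 atm = 101325 Pa, so 0.9758 × 101325 = 98870 Pa.

98870 Pa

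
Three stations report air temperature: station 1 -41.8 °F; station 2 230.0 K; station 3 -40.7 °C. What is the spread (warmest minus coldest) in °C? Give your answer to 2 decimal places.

station 1: -41.8 °F = -41.000 °C.
station 2: 230.0 K = -43.150 °C.
Spread: (-40.700) − (-43.150) = 2.450 °C.

2.45 °C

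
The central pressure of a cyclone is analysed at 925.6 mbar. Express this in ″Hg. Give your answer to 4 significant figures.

1 mb = 0.02953 inHg, so 925.6 × 0.02953 = 27.33 inHg.

27.33 inHg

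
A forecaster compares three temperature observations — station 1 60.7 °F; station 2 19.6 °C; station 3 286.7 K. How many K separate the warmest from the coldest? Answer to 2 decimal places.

station 1: 60.7 °F = 15.944 °C.
station 3: 286.7 K = 13.550 °C.
Spread: 19.600 − 13.550 = 6.050 °C.

6.05 K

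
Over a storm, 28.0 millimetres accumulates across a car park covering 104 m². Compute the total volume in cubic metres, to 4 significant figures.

2.912 cubic metres

1 mm over 1 m² is 1 L, so volume = 28 × 104 = 2912 L = 2.912 m³.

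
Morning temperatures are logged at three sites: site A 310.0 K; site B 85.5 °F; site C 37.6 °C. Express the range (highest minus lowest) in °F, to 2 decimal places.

14.18 °F

site A: 310.0 K = 36.850 °C.
site B: 85.5 °F = 29.722 °C.
Spread: 37.600 − 29.722 = 7.878 °C = 14.18 °F.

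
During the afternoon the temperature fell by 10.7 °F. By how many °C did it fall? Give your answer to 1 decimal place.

For a temperature change the 32° offset cancels: Δ°C = 10.7 × 0.5556 = 5.9 °C.

5.9 °C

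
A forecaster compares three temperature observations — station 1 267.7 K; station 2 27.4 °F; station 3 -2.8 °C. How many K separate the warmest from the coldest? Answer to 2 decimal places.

station 1: 267.7 K = -5.450 °C.
station 2: 27.4 °F = -2.556 °C.
Spread: (-2.556) − (-5.450) = 2.894 °C.

2.89 K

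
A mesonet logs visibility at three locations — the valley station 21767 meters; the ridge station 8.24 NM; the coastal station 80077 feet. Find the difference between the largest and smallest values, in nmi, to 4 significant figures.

the valley station: 21767 m = 11.75324 nmi.
the coastal station: 80077 ft = 13.17898 nmi.
Spread: 13.17898 − 8.24000 = 4.939 nmi.

4.939 nmi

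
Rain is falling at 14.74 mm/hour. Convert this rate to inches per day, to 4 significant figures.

13.93 in/day

14.74 mm/hour × 0.0393701 in/mm × 24 hour/day = 13.93 in/day.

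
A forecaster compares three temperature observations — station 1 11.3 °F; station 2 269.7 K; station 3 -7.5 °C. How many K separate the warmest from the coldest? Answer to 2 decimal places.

station 1: 11.3 °F = -11.500 °C.
station 2: 269.7 K = -3.450 °C.
Spread: (-3.450) − (-11.500) = 8.050 °C.

8.05 K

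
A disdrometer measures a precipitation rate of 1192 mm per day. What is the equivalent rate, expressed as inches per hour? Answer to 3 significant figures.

1192 mm/day × 0.0393701 in/mm × 0.0416667 day/hour = 1.96 in/hour.

1.96 in/hour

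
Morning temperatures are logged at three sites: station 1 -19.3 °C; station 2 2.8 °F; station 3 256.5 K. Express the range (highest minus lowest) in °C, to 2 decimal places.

station 2: 2.8 °F = -16.222 °C.
station 3: 256.5 K = -16.650 °C.
Spread: (-16.222) − (-19.300) = 3.078 °C.

3.08 °C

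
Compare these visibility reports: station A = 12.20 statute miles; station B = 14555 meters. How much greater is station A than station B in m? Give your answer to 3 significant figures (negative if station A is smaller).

station A: 12.20 SM = 19634.00 m.
Difference: 19634.00 − 14555.00 = 5080 m.

5080 m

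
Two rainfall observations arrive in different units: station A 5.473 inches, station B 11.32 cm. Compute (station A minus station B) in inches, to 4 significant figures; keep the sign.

1.016 in

station B: 11.32 cm = 4.45669 in.
Difference: 5.47300 − 4.45669 = 1.016 in.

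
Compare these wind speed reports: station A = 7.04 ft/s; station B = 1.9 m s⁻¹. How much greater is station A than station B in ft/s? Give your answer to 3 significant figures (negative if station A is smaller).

0.806 ft/s

station B: 1.9 m/s = 6.23360 ft/s.
Difference: 7.04000 − 6.23360 = 0.806 ft/s.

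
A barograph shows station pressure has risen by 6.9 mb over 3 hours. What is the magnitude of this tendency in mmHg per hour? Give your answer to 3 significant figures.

1.73 mmHg per hour

6.9 mb / 3 h × 0.750062 mmHg/mb = 1.73 mmHg/h.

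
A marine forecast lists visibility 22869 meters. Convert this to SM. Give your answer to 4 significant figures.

1 m = 0.000621371 SM, so 22869 × 0.000621371 = 14.21 SM.

14.21 SM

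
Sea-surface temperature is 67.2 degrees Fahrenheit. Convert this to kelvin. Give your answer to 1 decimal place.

First to °C: 19.56 °C.
Then to K: 292.7 K.

292.7 K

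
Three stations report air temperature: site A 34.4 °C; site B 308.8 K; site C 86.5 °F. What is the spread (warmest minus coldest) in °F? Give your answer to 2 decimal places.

site B: 308.8 K = 35.650 °C.
site C: 86.5 °F = 30.278 °C.
Spread: 35.650 − 30.278 = 5.372 °C = 9.67 °F.

9.67 °F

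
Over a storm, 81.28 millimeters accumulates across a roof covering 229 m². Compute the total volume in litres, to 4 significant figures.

1 mm over 1 m² is 1 L, so volume = 81.28 × 229 = 18613.12 L ≈ 18610 L.

18610 litres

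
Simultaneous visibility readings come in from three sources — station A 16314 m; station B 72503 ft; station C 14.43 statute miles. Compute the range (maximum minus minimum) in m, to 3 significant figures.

station B: 72503 ft = 22098.91 m.
station C: 14.43 SM = 23222.83 m.
Spread: 23222.83 − 16314.00 = 6910 m.

6910 m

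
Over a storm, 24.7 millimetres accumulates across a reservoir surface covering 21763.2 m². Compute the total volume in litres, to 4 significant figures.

1 mm over 1 m² is 1 L, so volume = 24.7 × 21763.2 = 537551.04 L ≈ 537600 L.

537600 litres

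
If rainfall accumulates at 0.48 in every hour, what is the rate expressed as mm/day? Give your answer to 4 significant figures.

0.48 in/hour × 25.4 mm/in × 24 hour/day = 292.6 mm/day.

292.6 mm/day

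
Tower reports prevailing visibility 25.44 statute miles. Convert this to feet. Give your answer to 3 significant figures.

1 SM = 5280 ft, so 25.44 × 5280 = 134000 ft.

134000 ft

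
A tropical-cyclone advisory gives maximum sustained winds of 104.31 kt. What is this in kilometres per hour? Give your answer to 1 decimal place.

1 kt = 1.852 km/h, so 104.31 × 1.852 = 193.2 km/h.

193.2 km/h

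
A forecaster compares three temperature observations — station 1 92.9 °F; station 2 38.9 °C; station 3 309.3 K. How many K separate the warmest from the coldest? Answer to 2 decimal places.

station 1: 92.9 °F = 33.833 °C.
station 3: 309.3 K = 36.150 °C.
Spread: 38.900 − 33.833 = 5.067 °C.

5.07 K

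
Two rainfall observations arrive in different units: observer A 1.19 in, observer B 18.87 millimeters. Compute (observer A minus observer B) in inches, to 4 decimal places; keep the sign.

observer B: 18.87 mm = 0.742913 in.
Difference: 1.190000 − 0.742913 = 0.4471 in.

0.4471 in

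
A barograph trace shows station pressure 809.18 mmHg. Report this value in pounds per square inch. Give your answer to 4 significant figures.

1 mmHg = 0.0193368 psi, so 809.18 × 0.0193368 = 15.65 psi.

15.65 psi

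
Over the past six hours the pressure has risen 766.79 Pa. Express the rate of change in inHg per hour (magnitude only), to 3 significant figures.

766.79 Pa / 6 h × 0.0002953 inHg/Pa = 0.0377 inHg/h.

0.0377 inHg per hour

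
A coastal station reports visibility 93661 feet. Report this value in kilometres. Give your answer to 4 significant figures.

28.55 km

1 ft = 0.0003048 km, so 93661 × 0.0003048 = 28.55 km.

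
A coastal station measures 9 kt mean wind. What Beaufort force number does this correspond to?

9 kt lies in the Beaufort 3 band (gentle breeze, 7–10 kt).

Beaufort force 3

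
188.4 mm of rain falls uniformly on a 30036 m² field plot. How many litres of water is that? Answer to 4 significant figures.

1 mm over 1 m² is 1 L, so volume = 188.4 × 30036 = 5658782.4 L ≈ 5659000 L.

5659000 litres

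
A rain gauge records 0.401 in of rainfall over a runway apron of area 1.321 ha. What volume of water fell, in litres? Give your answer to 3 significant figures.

Depth: 0.401 in × 25.4 = 10.1854 mm.
Area: 1.321 ha = 13210 m².
1 mm over 1 m² is 1 L, so volume = 10.1854 × 13210 = 134549.13 L ≈ 135000 L.

135000 litres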